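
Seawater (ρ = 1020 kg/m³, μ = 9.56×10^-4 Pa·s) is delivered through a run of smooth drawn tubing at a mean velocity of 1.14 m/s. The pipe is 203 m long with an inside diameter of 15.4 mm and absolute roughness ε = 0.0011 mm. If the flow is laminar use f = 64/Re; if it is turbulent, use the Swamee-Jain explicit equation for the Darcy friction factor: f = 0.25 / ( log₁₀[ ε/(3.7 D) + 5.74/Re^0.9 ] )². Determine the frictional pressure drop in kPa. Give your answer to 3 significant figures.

Reynolds number Re = ρVD/μ = 1020 · 1.14 · 0.0154 / 0.000956 = 1.873e+04.
Re > 4000 → turbulent. Relative roughness ε/D = 1.1e-06/0.0154 = 7.14e-05. Swamee-Jain: f = 0.25/(log₁₀[7.14e-05/3.7 + 5.74/1.873e+04^0.9])² = 0.25/(log₁₀[1.93e-05 + 0.00082])² = 0.25/(-3.076)² = 0.02642.
Darcy-Weisbach: ΔP = f(L/D)(ρV²/2) = 0.02642·(203/0.0154)·(1020·1.14²/2) = 0.02642·1.318e+04·662.8 = 2.308e+05 Pa.
ΔP = 2.308e+05 Pa = 231 kPa.

ΔP ≈ 231 kPa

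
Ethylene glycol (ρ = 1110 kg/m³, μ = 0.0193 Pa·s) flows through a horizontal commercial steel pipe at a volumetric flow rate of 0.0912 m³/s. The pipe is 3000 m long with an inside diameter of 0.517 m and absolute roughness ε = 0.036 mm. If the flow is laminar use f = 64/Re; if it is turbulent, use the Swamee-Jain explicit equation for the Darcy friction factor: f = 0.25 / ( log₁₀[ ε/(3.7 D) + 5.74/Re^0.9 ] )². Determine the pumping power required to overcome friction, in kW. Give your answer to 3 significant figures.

P ≈ 1.61 kW

Cross-sectional area A = πD²/4 = π(0.517)²/4 = 0.2099 m²; mean velocity V = Q/A = 0.0912/0.2099 = 0.4344 m/s.
Reynolds number Re = ρVD/μ = 1110 · 0.4344 · 0.517 / 0.0193 = 1.292e+04.
Re > 4000 → turbulent. Relative roughness ε/D = 3.6e-05/0.517 = 6.96e-05. Swamee-Jain: f = 0.25/(log₁₀[6.96e-05/3.7 + 5.74/1.292e+04^0.9])² = 0.25/(log₁₀[1.88e-05 + 0.00115])² = 0.25/(-2.934)² = 0.02904.
Darcy-Weisbach: ΔP = f(L/D)(ρV²/2) = 0.02904·(3000/0.517)·(1110·0.4344²/2) = 0.02904·5803·104.7 = 1.765e+04 Pa.
Pumping power P = QΔP = 0.0912·1.765e+04 = 1610 W = 1.61 kW.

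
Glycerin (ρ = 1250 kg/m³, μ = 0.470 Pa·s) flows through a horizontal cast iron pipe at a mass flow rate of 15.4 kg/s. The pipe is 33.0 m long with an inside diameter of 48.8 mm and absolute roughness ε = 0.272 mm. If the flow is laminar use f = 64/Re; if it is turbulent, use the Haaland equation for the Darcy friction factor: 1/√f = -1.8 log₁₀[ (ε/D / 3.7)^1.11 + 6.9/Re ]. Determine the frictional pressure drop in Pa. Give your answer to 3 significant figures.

ΔP ≈ 1.37×10^6 Pa

A = πD²/4 = π(0.0488)²/4 = 0.00187 m²; mean velocity V = ṁ/(ρA) = 15.4/(1250 · 0.00187) = 6.587 m/s.
Reynolds number Re = ρVD/μ = 1250 · 6.587 · 0.0488 / 0.47 = 854.9.
Re < 2300 → laminar flow, so f = 64/Re = 64/854.9 = 0.07486 (the turbulent correlation is not needed).
Darcy-Weisbach: ΔP = f(L/D)(ρV²/2) = 0.07486·(33/0.0488)·(1250·6.587²/2) = 0.07486·676.2·2.712e+04 = 1.373e+06 Pa.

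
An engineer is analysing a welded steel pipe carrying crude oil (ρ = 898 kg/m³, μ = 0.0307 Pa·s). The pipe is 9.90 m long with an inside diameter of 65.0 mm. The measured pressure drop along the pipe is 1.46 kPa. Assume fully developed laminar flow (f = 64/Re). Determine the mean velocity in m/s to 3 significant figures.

V ≈ 0.634 m/s

For laminar flow, f = 64/Re with Re = ρVD/μ, so Darcy-Weisbach reduces to ΔP = 32μLV/D². Solving for V: V = ΔP·D²/(32μL) = 1460·(0.065)²/(32·0.0307·9.9) = 0.6342 m/s.
Check: Re = ρVD/μ = 898·0.6342·0.065/0.0307 = 1206 < 2300, so the laminar assumption holds.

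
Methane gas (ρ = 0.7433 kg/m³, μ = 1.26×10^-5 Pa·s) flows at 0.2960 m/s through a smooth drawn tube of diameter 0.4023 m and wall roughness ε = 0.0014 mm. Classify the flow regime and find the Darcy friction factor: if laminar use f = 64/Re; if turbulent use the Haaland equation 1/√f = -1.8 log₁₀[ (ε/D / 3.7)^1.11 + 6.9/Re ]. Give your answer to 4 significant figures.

f ≈ 0.03412

Re = ρVD/μ = 0.7433·0.296·0.4023/1.26e-05 = 7025.
Re > 4000 → turbulent. ε/D = 1.4e-06/0.4023 = 3.48e-06; Haaland: 1/√f = -1.8 log₁₀[2.04e-07 + 0.000982] = 5.414, so f = 0.03412.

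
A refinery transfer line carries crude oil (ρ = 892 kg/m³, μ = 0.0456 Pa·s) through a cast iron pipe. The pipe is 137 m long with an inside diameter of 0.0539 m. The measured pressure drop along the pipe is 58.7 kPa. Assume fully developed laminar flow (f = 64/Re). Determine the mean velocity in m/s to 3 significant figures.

For laminar flow, f = 64/Re with Re = ρVD/μ, so Darcy-Weisbach reduces to ΔP = 32μLV/D². Solving for V: V = ΔP·D²/(32μL) = 5.87e+04·(0.0539)²/(32·0.0456·137) = 0.8531 m/s.
Check: Re = ρVD/μ = 892·0.8531·0.0539/0.0456 = 899.4 < 2300, so the laminar assumption holds.

V ≈ 0.853 m/s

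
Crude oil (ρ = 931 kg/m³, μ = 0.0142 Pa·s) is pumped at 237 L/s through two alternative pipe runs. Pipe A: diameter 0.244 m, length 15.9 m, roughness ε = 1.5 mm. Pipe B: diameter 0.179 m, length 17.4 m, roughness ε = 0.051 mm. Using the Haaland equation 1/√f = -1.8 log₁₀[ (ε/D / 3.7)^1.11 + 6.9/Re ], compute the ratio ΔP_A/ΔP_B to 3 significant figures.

ΔP_A/ΔP_B ≈ 0.344

Pipe A: V = Q/A = 0.237/0.04676 = 5.068 m/s; Re = 8.108e+04; ε/D = 0.00615; Haaland → f = 0.03334; ΔP_A = f(L/D)(ρV²/2) = 2.598e+04 Pa.
Pipe B: V = Q/A = 0.237/0.02516 = 9.418 m/s; Re = 1.105e+05; ε/D = 0.000285; Haaland → f = 0.01884; ΔP_B = f(L/D)(ρV²/2) = 7.561e+04 Pa.
ΔP_A/ΔP_B = 2.598e+04/7.561e+04 = 0.344.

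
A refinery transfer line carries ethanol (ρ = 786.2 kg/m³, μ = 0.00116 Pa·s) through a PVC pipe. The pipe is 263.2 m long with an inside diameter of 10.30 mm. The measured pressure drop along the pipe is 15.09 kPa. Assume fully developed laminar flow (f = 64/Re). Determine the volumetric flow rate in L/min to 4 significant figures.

For laminar flow, f = 64/Re with Re = ρVD/μ, so Darcy-Weisbach reduces to ΔP = 32μLV/D². Solving for V: V = ΔP·D²/(32μL) = 1.509e+04·(0.0103)²/(32·0.00116·263.2) = 0.1639 m/s.
Check: Re = ρVD/μ = 786.2·0.1639·0.0103/0.00116 = 1144 < 2300, so the laminar assumption holds.
Q = V·A = 0.1639·(π/4·0.0103²) = 1.365e-05 m³/s = 0.8192 L/min.

Q ≈ 0.8192 L/min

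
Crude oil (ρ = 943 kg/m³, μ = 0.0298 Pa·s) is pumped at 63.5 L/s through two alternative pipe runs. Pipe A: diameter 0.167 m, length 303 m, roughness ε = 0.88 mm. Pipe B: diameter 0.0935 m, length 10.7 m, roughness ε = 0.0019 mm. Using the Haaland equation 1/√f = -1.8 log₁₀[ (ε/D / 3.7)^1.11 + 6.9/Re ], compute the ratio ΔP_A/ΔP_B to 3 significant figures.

ΔP_A/ΔP_B ≈ 2.33

Pipe A: V = Q/A = 0.0635/0.0219 = 2.899 m/s; Re = 1.532e+04; ε/D = 0.00527; Haaland → f = 0.03566; ΔP_A = f(L/D)(ρV²/2) = 2.564e+05 Pa.
Pipe B: V = Q/A = 0.0635/0.006866 = 9.248 m/s; Re = 2.736e+04; ε/D = 2.03e-05; Haaland → f = 0.02387; ΔP_B = f(L/D)(ρV²/2) = 1.102e+05 Pa.
ΔP_A/ΔP_B = 2.564e+05/1.102e+05 = 2.33.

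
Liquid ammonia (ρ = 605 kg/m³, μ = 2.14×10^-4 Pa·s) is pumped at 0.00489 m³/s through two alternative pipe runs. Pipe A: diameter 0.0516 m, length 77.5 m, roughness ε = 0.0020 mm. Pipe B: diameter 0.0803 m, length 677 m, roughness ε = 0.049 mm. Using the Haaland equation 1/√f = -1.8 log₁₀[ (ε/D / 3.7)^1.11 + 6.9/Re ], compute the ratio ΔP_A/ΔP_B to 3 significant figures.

Pipe A: V = Q/A = 0.00489/0.002091 = 2.338 m/s; Re = 3.411e+05; ε/D = 3.88e-05; Haaland → f = 0.01437; ΔP_A = f(L/D)(ρV²/2) = 3.57e+04 Pa.
Pipe B: V = Q/A = 0.00489/0.005064 = 0.9656 m/s; Re = 2.192e+05; ε/D = 0.00061; Haaland → f = 0.01907; ΔP_B = f(L/D)(ρV²/2) = 4.533e+04 Pa.
ΔP_A/ΔP_B = 3.57e+04/4.533e+04 = 0.787.

ΔP_A/ΔP_B ≈ 0.787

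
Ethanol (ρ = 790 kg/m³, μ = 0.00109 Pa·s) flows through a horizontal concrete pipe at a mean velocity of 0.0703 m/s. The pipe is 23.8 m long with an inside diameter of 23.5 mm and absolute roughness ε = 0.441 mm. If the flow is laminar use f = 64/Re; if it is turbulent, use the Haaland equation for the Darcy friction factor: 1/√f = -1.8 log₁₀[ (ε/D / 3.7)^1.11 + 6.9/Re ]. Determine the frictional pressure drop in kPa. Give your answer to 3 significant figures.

Reynolds number Re = ρVD/μ = 790 · 0.0703 · 0.0235 / 0.00109 = 1197.
Re < 2300 → laminar flow, so f = 64/Re = 64/1197 = 0.05345 (the turbulent correlation is not needed).
Darcy-Weisbach: ΔP = f(L/D)(ρV²/2) = 0.05345·(23.8/0.0235)·(790·0.0703²/2) = 0.05345·1013·1.952 = 105.7 Pa.
ΔP = 105.7 Pa = 0.106 kPa.

ΔP ≈ 0.106 kPa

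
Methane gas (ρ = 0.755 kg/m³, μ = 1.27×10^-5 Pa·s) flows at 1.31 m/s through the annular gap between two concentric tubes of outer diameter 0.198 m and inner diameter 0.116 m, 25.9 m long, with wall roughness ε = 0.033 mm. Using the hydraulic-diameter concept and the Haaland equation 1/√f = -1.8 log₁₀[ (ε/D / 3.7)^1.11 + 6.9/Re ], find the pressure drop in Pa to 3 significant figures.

ΔP ≈ 7.25 Pa

Hydraulic diameter D_h = 4A/P = D_o - D_i = 0.198 - 0.116 = 0.082 m.
Re = ρVD_h/μ = 0.755·1.31·0.082/1.27e-05 = 6386.
ε/D_h = 3.3e-05/0.082 = 0.000402; Haaland gives 1/√f = -1.8 log₁₀[3.99e-05+0.00108] = 5.311, so f = 0.03545.
ΔP = f(L/D_h)(ρV²/2) = 0.03545·25.9/0.082·0.6478 = 7.254 Pa.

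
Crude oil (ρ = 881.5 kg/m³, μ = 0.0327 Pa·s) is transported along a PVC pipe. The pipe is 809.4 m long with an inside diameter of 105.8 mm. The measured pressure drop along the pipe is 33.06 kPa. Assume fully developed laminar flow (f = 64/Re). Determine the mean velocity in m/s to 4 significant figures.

For laminar flow, f = 64/Re with Re = ρVD/μ, so Darcy-Weisbach reduces to ΔP = 32μLV/D². Solving for V: V = ΔP·D²/(32μL) = 3.306e+04·(0.1058)²/(32·0.0327·809.4) = 0.4369 m/s.
Check: Re = ρVD/μ = 881.5·0.4369·0.1058/0.0327 = 1246 < 2300, so the laminar assumption holds.

V ≈ 0.4369 m/s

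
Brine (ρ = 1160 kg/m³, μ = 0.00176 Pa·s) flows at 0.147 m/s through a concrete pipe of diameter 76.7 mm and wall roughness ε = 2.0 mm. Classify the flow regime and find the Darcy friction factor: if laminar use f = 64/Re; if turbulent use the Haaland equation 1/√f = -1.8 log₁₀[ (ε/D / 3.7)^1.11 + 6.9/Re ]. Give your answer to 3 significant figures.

f ≈ 0.0584

Re = ρVD/μ = 1160·0.147·0.0767/0.00176 = 7431.
Re > 4000 → turbulent. ε/D = 0.002/0.0767 = 0.0261; Haaland: 1/√f = -1.8 log₁₀[0.00409 + 0.000929] = 4.14, so f = 0.05836.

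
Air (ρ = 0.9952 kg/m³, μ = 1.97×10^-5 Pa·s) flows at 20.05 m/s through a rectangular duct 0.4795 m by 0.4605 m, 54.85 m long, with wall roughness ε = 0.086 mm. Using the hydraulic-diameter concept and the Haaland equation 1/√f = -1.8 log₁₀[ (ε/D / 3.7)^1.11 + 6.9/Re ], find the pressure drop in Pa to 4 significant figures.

ΔP ≈ 354.9 Pa

Hydraulic diameter D_h = 4A/P = 4·(0.4795·0.4605)/(2·(0.4795+0.4605)) = 0.8832/1.88 = 0.4698 m.
Re = ρVD_h/μ = 0.9952·20.05·0.4698/1.97e-05 = 4.759e+05.
ε/D_h = 8.6e-05/0.4698 = 0.000183; Haaland gives 1/√f = -1.8 log₁₀[1.66e-05+1.45e-05] = 8.112, so f = 0.0152.
ΔP = f(L/D_h)(ρV²/2) = 0.0152·54.85/0.4698·200 = 354.9 Pa.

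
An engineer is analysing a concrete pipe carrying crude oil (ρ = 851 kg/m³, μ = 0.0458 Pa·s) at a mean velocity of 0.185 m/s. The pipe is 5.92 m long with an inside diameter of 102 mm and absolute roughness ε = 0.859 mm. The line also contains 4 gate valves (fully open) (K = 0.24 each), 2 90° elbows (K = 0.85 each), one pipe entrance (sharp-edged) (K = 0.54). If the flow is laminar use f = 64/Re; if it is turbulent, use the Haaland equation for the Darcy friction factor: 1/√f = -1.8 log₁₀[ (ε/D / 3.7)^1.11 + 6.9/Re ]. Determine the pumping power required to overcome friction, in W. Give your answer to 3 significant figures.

P ≈ 0.304 W

Reynolds number Re = ρVD/μ = 851 · 0.185 · 0.102 / 0.0458 = 350.6.
Re < 2300 → laminar flow, so f = 64/Re = 64/350.6 = 0.1825 (the turbulent correlation is not needed).
Total minor-loss coefficient ΣK = 4·0.24 + 2·0.85 + 1·0.54 = 3.2.
ΔP = [f·L/D + ΣK]·(ρV²/2) = [0.1825·5.92/0.102 + 3.2]·(851·0.185²/2) = [10.59 + 3.2]·14.56 = 200.9 Pa.
Q = V·A = 0.185·0.008171 = 0.001512 m³/s.
Pumping power P = QΔP = 0.001512·200.9 = 0.3037 W = 0.304 W.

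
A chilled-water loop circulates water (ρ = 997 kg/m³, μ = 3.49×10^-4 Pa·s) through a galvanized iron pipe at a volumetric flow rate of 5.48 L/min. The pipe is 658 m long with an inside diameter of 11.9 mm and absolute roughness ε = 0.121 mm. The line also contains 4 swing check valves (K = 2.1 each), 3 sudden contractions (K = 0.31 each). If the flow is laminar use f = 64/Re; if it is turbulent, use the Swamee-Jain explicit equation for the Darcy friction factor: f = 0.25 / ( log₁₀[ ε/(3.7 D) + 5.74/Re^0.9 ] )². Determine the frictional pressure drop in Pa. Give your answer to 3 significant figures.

ΔP ≈ 759000 Pa

Q = 5.48 L/min = 5.48/60000 = 9.133e-05 m³/s.
Cross-sectional area A = πD²/4 = π(0.0119)²/4 = 0.0001112 m²; mean velocity V = Q/A = 9.133e-05/0.0001112 = 0.8212 m/s.
Reynolds number Re = ρVD/μ = 997 · 0.8212 · 0.0119 / 0.000349 = 2.792e+04.
Re > 4000 → turbulent. Relative roughness ε/D = 0.000121/0.0119 = 0.0102. Swamee-Jain: f = 0.25/(log₁₀[0.0102/3.7 + 5.74/2.792e+04^0.9])² = 0.25/(log₁₀[0.00275 + 0.000572])² = 0.25/(-2.479)² = 0.04069.
Total minor-loss coefficient ΣK = 4·2.1 + 3·0.31 = 9.33.
ΔP = [f·L/D + ΣK]·(ρV²/2) = [0.04069·658/0.0119 + 9.33]·(997·0.8212²/2) = [2250 + 9.33]·336.2 = 7.594e+05 Pa.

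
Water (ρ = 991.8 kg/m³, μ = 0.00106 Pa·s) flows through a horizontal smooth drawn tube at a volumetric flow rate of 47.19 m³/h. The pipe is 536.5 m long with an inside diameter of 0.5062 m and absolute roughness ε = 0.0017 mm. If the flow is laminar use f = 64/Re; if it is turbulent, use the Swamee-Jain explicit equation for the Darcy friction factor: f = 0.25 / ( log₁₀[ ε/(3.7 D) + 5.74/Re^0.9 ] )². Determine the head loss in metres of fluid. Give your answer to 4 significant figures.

Q = 47.19 m³/h = 47.19/3600 = 0.01311 m³/s.
Cross-sectional area A = πD²/4 = π(0.5062)²/4 = 0.2012 m²; mean velocity V = Q/A = 0.01311/0.2012 = 0.06513 m/s.
Reynolds number Re = ρVD/μ = 991.8 · 0.06513 · 0.5062 / 0.00106 = 3.085e+04.
Re > 4000 → turbulent. Relative roughness ε/D = 1.7e-06/0.5062 = 3.36e-06. Swamee-Jain: f = 0.25/(log₁₀[3.36e-06/3.7 + 5.74/3.085e+04^0.9])² = 0.25/(log₁₀[9.08e-07 + 0.000523])² = 0.25/(-3.281)² = 0.02323.
Darcy-Weisbach: ΔP = f(L/D)(ρV²/2) = 0.02323·(536.5/0.5062)·(991.8·0.06513²/2) = 0.02323·1060·2.104 = 51.79 Pa.
Head loss h_f = ΔP/(ρg) = 51.79/(991.8·9.81) = 0.005323 m.

h_f ≈ 0.005323 m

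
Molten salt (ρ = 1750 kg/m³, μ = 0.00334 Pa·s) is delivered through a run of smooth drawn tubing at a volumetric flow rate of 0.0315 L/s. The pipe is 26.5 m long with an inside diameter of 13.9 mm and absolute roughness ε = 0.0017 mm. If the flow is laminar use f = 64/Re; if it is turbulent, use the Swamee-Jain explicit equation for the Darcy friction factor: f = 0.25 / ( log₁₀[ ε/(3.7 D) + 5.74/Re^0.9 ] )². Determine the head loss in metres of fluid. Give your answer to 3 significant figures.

Q = 0.0315 L/s = 0.0315/1000 = 3.15e-05 m³/s.
Cross-sectional area A = πD²/4 = π(0.0139)²/4 = 0.0001517 m²; mean velocity V = Q/A = 3.15e-05/0.0001517 = 0.2076 m/s.
Reynolds number Re = ρVD/μ = 1750 · 0.2076 · 0.0139 / 0.00334 = 1512.
Re < 2300 → laminar flow, so f = 64/Re = 64/1512 = 0.04233 (the turbulent correlation is not needed).
Darcy-Weisbach: ΔP = f(L/D)(ρV²/2) = 0.04233·(26.5/0.0139)·(1750·0.2076²/2) = 0.04233·1906·37.7 = 3043 Pa.
Head loss h_f = ΔP/(ρg) = 3043/(1750·9.81) = 0.177 m.

h_f ≈ 0.177 m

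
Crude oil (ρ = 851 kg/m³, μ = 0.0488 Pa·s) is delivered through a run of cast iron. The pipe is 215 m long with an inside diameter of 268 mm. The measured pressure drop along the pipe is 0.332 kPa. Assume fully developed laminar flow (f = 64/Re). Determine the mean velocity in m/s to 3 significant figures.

V ≈ 0.0710 m/s

For laminar flow, f = 64/Re with Re = ρVD/μ, so Darcy-Weisbach reduces to ΔP = 32μLV/D². Solving for V: V = ΔP·D²/(32μL) = 332·(0.268)²/(32·0.0488·215) = 0.07102 m/s.
Check: Re = ρVD/μ = 851·0.07102·0.268/0.0488 = 331.9 < 2300, so the laminar assumption holds.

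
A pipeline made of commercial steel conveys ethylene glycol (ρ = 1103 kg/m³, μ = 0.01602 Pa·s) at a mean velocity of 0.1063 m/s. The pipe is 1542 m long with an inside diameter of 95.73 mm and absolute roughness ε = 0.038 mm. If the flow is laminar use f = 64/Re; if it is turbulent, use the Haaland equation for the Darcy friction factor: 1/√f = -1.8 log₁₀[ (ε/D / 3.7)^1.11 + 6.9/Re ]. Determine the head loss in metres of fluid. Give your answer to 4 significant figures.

h_f ≈ 0.8474 m

Reynolds number Re = ρVD/μ = 1103 · 0.1063 · 0.09573 / 0.016 = 700.6.
Re < 2300 → laminar flow, so f = 64/Re = 64/700.6 = 0.09135 (the turbulent correlation is not needed).
Darcy-Weisbach: ΔP = f(L/D)(ρV²/2) = 0.09135·(1542/0.09573)·(1103·0.1063²/2) = 0.09135·1.611e+04·6.232 = 9169 Pa.
Head loss h_f = ΔP/(ρg) = 9169/(1103·9.81) = 0.8474 m.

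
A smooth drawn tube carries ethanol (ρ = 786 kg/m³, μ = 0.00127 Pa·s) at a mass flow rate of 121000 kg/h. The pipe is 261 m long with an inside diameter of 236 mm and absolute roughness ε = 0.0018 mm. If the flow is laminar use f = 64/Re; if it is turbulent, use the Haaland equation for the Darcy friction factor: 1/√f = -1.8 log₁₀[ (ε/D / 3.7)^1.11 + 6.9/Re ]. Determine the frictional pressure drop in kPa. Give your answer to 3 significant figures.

ṁ = 121000 kg/h = 121000/3600 = 33.61 kg/s.
A = πD²/4 = π(0.236)²/4 = 0.04374 m²; mean velocity V = ṁ/(ρA) = 33.61/(786 · 0.04374) = 0.9776 m/s.
Reynolds number Re = ρVD/μ = 786 · 0.9776 · 0.236 / 0.00127 = 1.428e+05.
Re > 4000 → turbulent. Relative roughness ε/D = 1.8e-06/0.236 = 7.63e-06. Haaland: 1/√f = -1.8 log₁₀[(7.63e-06/3.7)^1.11 + 6.9/1.428e+05] = -1.8 log₁₀[4.88e-07 + 4.83e-05] = 7.761, so f = 0.0166.
Darcy-Weisbach: ΔP = f(L/D)(ρV²/2) = 0.0166·(261/0.236)·(786·0.9776²/2) = 0.0166·1106·375.6 = 6896 Pa.
ΔP = 6896 Pa = 6.90 kPa.

ΔP ≈ 6.90 kPa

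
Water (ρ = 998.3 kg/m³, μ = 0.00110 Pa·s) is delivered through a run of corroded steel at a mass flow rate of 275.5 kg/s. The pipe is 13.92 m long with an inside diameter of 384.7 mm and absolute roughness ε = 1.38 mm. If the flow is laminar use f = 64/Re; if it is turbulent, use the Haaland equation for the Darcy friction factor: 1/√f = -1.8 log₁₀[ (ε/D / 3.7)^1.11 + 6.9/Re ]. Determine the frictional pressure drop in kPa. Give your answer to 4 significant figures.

A = πD²/4 = π(0.3847)²/4 = 0.1162 m²; mean velocity V = ṁ/(ρA) = 275.5/(998.3 · 0.1162) = 2.374 m/s.
Reynolds number Re = ρVD/μ = 998.3 · 2.374 · 0.3847 / 0.0011 = 8.289e+05.
Re > 4000 → turbulent. Relative roughness ε/D = 0.00138/0.3847 = 0.00359. Haaland: 1/√f = -1.8 log₁₀[(0.00359/3.7)^1.11 + 6.9/8.289e+05] = -1.8 log₁₀[0.000452 + 8.32e-06] = 6.007, so f = 0.02772.
Darcy-Weisbach: ΔP = f(L/D)(ρV²/2) = 0.02772·(13.92/0.3847)·(998.3·2.374²/2) = 0.02772·36.18·2814 = 2822 Pa.
ΔP = 2822 Pa = 2.822 kPa.

ΔP ≈ 2.822 kPa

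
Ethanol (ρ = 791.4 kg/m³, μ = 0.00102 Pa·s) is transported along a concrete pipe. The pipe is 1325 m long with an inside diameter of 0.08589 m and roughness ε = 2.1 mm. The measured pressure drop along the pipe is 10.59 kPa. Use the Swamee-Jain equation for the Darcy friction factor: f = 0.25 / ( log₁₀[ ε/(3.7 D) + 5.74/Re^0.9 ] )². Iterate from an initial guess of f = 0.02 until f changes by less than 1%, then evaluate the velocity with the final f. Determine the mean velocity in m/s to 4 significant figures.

V ≈ 0.1753 m/s

Rearranging Darcy-Weisbach: V = √(2·ΔP·D/(f·L·ρ)). With ε/D = 0.0021/0.08589 = 0.0244, iterate starting from f = 0.02:
  f = 0.02 → V = √(2·1.059e+04·0.08589/(0.02·1325·791.4)) = 0.2945 m/s; Re = ρVD/μ = 1.963e+04; f → 0.05505
  f = 0.05505 → V = 0.1775 m/s; Re = 1.183e+04; f → 0.05641
  f = 0.05641 → V = 0.1754 m/s; Re = 1.169e+04; f → 0.05645
Converged (Δf/f < 1%). With the final f = 0.05645: V = √(2·1.059e+04·0.08589/(0.05645·1325·791.4)) = 0.1753 m/s.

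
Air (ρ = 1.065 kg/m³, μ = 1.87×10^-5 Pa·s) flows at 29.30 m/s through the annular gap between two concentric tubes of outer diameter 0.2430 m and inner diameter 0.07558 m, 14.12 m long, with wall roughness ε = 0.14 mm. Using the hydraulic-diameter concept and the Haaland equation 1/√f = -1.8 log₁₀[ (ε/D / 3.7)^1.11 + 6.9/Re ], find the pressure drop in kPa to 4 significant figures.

ΔP ≈ 0.7660 kPa

Hydraulic diameter D_h = 4A/P = D_o - D_i = 0.243 - 0.07558 = 0.1674 m.
Re = ρVD_h/μ = 1.065·29.3·0.1674/1.87e-05 = 2.794e+05.
ε/D_h = 0.00014/0.1674 = 0.000836; Haaland gives 1/√f = -1.8 log₁₀[8.98e-05+2.47e-05] = 7.094, so f = 0.01987.
ΔP = f(L/D_h)(ρV²/2) = 0.01987·14.12/0.1674·457.1 = 766 Pa.
ΔP = 0.7660 kPa.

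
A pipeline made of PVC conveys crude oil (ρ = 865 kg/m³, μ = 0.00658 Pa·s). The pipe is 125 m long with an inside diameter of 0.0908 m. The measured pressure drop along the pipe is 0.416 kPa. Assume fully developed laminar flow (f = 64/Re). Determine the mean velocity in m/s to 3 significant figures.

For laminar flow, f = 64/Re with Re = ρVD/μ, so Darcy-Weisbach reduces to ΔP = 32μLV/D². Solving for V: V = ΔP·D²/(32μL) = 416·(0.0908)²/(32·0.00658·125) = 0.1303 m/s.
Check: Re = ρVD/μ = 865·0.1303·0.0908/0.00658 = 1555 < 2300, so the laminar assumption holds.

V ≈ 0.130 m/s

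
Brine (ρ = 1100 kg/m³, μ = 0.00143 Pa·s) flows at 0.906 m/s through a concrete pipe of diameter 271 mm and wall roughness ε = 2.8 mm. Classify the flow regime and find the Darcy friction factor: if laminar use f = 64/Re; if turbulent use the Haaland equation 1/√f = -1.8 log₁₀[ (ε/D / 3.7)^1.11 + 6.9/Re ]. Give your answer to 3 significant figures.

Re = ρVD/μ = 1100·0.906·0.271/0.00143 = 1.889e+05.
Re > 4000 → turbulent. ε/D = 0.0028/0.271 = 0.0103; Haaland: 1/√f = -1.8 log₁₀[0.00146 + 3.65e-05] = 5.084, so f = 0.03869.

f ≈ 0.0387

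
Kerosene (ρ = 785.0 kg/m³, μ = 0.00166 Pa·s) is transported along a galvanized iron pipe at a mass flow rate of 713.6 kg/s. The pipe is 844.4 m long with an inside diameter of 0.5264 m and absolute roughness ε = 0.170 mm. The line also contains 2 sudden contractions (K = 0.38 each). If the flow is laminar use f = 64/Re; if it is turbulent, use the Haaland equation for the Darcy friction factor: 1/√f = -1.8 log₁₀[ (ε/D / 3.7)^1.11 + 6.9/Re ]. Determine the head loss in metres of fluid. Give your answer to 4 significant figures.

h_f ≈ 23.19 m

A = πD²/4 = π(0.5264)²/4 = 0.2176 m²; mean velocity V = ṁ/(ρA) = 713.6/(785 · 0.2176) = 4.177 m/s.
Reynolds number Re = ρVD/μ = 785 · 4.177 · 0.5264 / 0.00166 = 1.04e+06.
Re > 4000 → turbulent. Relative roughness ε/D = 0.00017/0.5264 = 0.000323. Haaland: 1/√f = -1.8 log₁₀[(0.000323/3.7)^1.11 + 6.9/1.04e+06] = -1.8 log₁₀[3.12e-05 + 6.64e-06] = 7.959, so f = 0.01578.
Total minor-loss coefficient ΣK = 2·0.38 = 0.76.
ΔP = [f·L/D + ΣK]·(ρV²/2) = [0.01578·844.4/0.5264 + 0.76]·(785·4.177²/2) = [25.32 + 0.76]·6848 = 1.786e+05 Pa.
Head loss h_f = ΔP/(ρg) = 1.786e+05/(785·9.81) = 23.19 m.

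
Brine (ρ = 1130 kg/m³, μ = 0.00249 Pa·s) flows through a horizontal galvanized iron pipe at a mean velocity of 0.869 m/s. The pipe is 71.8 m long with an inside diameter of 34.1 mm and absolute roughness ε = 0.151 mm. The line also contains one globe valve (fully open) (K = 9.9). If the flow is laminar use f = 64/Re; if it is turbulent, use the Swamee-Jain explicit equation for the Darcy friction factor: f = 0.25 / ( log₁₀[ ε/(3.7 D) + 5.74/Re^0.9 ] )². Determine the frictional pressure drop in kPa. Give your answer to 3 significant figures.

Reynolds number Re = ρVD/μ = 1130 · 0.869 · 0.0341 / 0.00249 = 1.345e+04.
Re > 4000 → turbulent. Relative roughness ε/D = 0.000151/0.0341 = 0.00443. Swamee-Jain: f = 0.25/(log₁₀[0.00443/3.7 + 5.74/1.345e+04^0.9])² = 0.25/(log₁₀[0.0012 + 0.0011])² = 0.25/(-2.638)² = 0.03592.
Total minor-loss coefficient ΣK = 1·9.9 = 9.9.
ΔP = [f·L/D + ΣK]·(ρV²/2) = [0.03592·71.8/0.0341 + 9.9]·(1130·0.869²/2) = [75.64 + 9.9]·426.7 = 3.65e+04 Pa.
ΔP = 3.65e+04 Pa = 36.5 kPa.

ΔP ≈ 36.5 kPa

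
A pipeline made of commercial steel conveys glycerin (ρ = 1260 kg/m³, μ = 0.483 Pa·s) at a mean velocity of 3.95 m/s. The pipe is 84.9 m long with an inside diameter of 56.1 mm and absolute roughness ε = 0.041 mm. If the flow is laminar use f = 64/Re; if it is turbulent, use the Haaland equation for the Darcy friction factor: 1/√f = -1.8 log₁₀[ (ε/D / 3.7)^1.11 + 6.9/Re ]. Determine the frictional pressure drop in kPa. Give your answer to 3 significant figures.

ΔP ≈ 1650 kPa

Reynolds number Re = ρVD/μ = 1260 · 3.95 · 0.0561 / 0.483 = 578.1.
Re < 2300 → laminar flow, so f = 64/Re = 64/578.1 = 0.1107 (the turbulent correlation is not needed).
Darcy-Weisbach: ΔP = f(L/D)(ρV²/2) = 0.1107·(84.9/0.0561)·(1260·3.95²/2) = 0.1107·1513·9830 = 1.647e+06 Pa.
ΔP = 1.647e+06 Pa = 1650 kPa.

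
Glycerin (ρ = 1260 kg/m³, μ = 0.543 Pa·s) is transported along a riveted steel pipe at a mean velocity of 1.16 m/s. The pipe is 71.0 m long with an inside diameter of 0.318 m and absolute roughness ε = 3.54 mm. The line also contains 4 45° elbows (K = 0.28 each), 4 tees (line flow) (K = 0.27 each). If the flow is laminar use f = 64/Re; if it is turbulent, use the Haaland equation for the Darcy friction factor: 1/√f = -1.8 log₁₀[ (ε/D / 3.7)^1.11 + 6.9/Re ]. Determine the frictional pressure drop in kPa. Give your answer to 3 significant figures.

Reynolds number Re = ρVD/μ = 1260 · 1.16 · 0.318 / 0.543 = 856.
Re < 2300 → laminar flow, so f = 64/Re = 64/856 = 0.07477 (the turbulent correlation is not needed).
Total minor-loss coefficient ΣK = 4·0.28 + 4·0.27 = 2.2.
ΔP = [f·L/D + ΣK]·(ρV²/2) = [0.07477·71/0.318 + 2.2]·(1260·1.16²/2) = [16.69 + 2.2]·847.7 = 1.602e+04 Pa.
ΔP = 1.602e+04 Pa = 16.0 kPa.

ΔP ≈ 16.0 kPa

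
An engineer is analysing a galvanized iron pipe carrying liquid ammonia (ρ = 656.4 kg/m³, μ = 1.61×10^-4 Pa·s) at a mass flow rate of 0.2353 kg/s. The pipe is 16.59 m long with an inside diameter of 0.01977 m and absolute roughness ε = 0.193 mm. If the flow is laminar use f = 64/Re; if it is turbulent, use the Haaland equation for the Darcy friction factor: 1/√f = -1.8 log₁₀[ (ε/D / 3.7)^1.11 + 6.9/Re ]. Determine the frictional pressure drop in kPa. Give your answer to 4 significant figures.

ΔP ≈ 14.37 kPa

A = πD²/4 = π(0.01977)²/4 = 0.000307 m²; mean velocity V = ṁ/(ρA) = 0.2353/(656.4 · 0.000307) = 1.168 m/s.
Reynolds number Re = ρVD/μ = 656.4 · 1.168 · 0.01977 / 0.000161 = 9.412e+04.
Re > 4000 → turbulent. Relative roughness ε/D = 0.000193/0.01977 = 0.00976. Haaland: 1/√f = -1.8 log₁₀[(0.00976/3.7)^1.11 + 6.9/9.412e+04] = -1.8 log₁₀[0.00137 + 7.33e-05] = 5.111, so f = 0.03827.
Darcy-Weisbach: ΔP = f(L/D)(ρV²/2) = 0.03827·(16.59/0.01977)·(656.4·1.168²/2) = 0.03827·839.2·447.5 = 1.437e+04 Pa.
ΔP = 1.437e+04 Pa = 14.37 kPa.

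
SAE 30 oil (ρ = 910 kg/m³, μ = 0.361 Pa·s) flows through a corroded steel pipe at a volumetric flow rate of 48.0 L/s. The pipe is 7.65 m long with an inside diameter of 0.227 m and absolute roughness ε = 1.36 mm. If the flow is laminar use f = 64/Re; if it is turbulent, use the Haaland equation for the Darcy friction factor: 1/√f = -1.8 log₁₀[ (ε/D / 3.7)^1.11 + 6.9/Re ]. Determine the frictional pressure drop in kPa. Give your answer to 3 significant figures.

ΔP ≈ 2.03 kPa

Q = 48.0 L/s = 48.0/1000 = 0.048 m³/s.
Cross-sectional area A = πD²/4 = π(0.227)²/4 = 0.04047 m²; mean velocity V = Q/A = 0.048/0.04047 = 1.186 m/s.
Reynolds number Re = ρVD/μ = 910 · 1.186 · 0.227 / 0.361 = 678.7.
Re < 2300 → laminar flow, so f = 64/Re = 64/678.7 = 0.0943 (the turbulent correlation is not needed).
Darcy-Weisbach: ΔP = f(L/D)(ρV²/2) = 0.0943·(7.65/0.227)·(910·1.186²/2) = 0.0943·33.7·640 = 2034 Pa.
ΔP = 2034 Pa = 2.03 kPa.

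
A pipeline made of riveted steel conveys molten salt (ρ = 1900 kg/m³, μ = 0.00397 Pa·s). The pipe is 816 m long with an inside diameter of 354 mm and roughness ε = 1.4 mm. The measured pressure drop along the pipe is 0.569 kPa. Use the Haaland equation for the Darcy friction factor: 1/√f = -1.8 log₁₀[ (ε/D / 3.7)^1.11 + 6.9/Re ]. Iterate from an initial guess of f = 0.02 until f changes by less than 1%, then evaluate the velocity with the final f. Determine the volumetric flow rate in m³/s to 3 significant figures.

Q ≈ 0.00861 m³/s

Rearranging Darcy-Weisbach: V = √(2·ΔP·D/(f·L·ρ)). With ε/D = 0.0014/0.354 = 0.00395, iterate starting from f = 0.02:
  f = 0.02 → V = √(2·569·0.354/(0.02·816·1900)) = 0.114 m/s; Re = ρVD/μ = 1.931e+04; f → 0.03285
  f = 0.03285 → V = 0.08893 m/s; Re = 1.507e+04; f → 0.03391
  f = 0.03391 → V = 0.08754 m/s; Re = 1.483e+04; f → 0.03398
Converged (Δf/f < 1%). With the final f = 0.03398: V = √(2·569·0.354/(0.03398·816·1900)) = 0.08744 m/s.
Q = V·A = 0.08744·(π/4·0.354²) = 0.008606 m³/s = 0.00861 m³/s.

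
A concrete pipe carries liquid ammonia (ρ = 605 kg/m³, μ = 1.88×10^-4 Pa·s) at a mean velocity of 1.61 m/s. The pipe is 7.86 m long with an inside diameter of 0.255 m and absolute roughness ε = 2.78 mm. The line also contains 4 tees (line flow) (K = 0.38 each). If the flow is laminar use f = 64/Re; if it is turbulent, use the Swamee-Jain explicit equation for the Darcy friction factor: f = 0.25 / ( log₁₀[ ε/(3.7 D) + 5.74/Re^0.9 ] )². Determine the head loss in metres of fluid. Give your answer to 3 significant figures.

Reynolds number Re = ρVD/μ = 605 · 1.61 · 0.255 / 0.000188 = 1.321e+06.
Re > 4000 → turbulent. Relative roughness ε/D = 0.00278/0.255 = 0.0109. Swamee-Jain: f = 0.25/(log₁₀[0.0109/3.7 + 5.74/1.321e+06^0.9])² = 0.25/(log₁₀[0.00295 + 1.78e-05])² = 0.25/(-2.528)² = 0.03912.
Total minor-loss coefficient ΣK = 4·0.38 = 1.52.
ΔP = [f·L/D + ΣK]·(ρV²/2) = [0.03912·7.86/0.255 + 1.52]·(605·1.61²/2) = [1.206 + 1.52]·784.1 = 2137 Pa.
Head loss h_f = ΔP/(ρg) = 2137/(605·9.81) = 0.360 m.

h_f ≈ 0.360 m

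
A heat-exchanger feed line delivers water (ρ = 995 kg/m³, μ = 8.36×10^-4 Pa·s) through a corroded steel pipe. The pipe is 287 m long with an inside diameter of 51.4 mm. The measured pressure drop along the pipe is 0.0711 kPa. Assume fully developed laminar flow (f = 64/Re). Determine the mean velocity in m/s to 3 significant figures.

For laminar flow, f = 64/Re with Re = ρVD/μ, so Darcy-Weisbach reduces to ΔP = 32μLV/D². Solving for V: V = ΔP·D²/(32μL) = 71.1·(0.0514)²/(32·0.000836·287) = 0.02447 m/s.
Check: Re = ρVD/μ = 995·0.02447·0.0514/0.000836 = 1497 < 2300, so the laminar assumption holds.

V ≈ 0.0245 m/s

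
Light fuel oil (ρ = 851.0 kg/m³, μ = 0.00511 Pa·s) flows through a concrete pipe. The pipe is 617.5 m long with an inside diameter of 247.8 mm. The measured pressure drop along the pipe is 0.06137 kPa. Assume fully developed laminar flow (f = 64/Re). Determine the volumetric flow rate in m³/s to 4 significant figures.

For laminar flow, f = 64/Re with Re = ρVD/μ, so Darcy-Weisbach reduces to ΔP = 32μLV/D². Solving for V: V = ΔP·D²/(32μL) = 61.37·(0.2478)²/(32·0.00511·617.5) = 0.03732 m/s.
Check: Re = ρVD/μ = 851·0.03732·0.2478/0.00511 = 1540 < 2300, so the laminar assumption holds.
Q = V·A = 0.03732·(π/4·0.2478²) = 0.0018 m³/s = 0.001800 m³/s.

Q ≈ 0.001800 m³/s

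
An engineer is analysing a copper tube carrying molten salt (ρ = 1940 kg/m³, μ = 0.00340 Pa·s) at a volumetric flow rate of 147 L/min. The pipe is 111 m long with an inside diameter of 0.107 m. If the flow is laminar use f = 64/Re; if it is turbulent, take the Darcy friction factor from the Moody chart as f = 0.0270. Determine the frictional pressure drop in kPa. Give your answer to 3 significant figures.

Q = 147 L/min = 147/60000 = 0.00245 m³/s.
Cross-sectional area A = πD²/4 = π(0.107)²/4 = 0.008992 m²; mean velocity V = Q/A = 0.00245/0.008992 = 0.2725 m/s.
Reynolds number Re = ρVD/μ = 1940 · 0.2725 · 0.107 / 0.0034 = 1.663e+04.
Re > 4000 → turbulent; use the Moody-chart value f = 0.0270.
Darcy-Weisbach: ΔP = f(L/D)(ρV²/2) = 0.027·(111/0.107)·(1940·0.2725²/2) = 0.027·1037·72.01 = 2017 Pa.
ΔP = 2017 Pa = 2.02 kPa.

ΔP ≈ 2.02 kPa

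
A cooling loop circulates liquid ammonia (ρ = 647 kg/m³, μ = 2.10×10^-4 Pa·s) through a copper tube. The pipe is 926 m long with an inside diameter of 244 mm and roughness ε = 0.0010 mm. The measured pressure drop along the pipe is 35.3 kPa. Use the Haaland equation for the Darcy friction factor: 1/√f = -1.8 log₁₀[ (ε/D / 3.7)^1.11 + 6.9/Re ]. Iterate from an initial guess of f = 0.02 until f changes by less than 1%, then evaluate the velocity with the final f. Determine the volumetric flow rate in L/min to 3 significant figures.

Rearranging Darcy-Weisbach: V = √(2·ΔP·D/(f·L·ρ)). With ε/D = 1e-06/0.244 = 4.1e-06, iterate starting from f = 0.02:
  f = 0.02 → V = √(2·3.53e+04·0.244/(0.02·926·647)) = 1.199 m/s; Re = ρVD/μ = 9.014e+05; f → 0.01186
  f = 0.01186 → V = 1.557 m/s; Re = 1.171e+06; f → 0.01136
  f = 0.01136 → V = 1.591 m/s; Re = 1.196e+06; f → 0.01132
Converged (Δf/f < 1%). With the final f = 0.01132: V = √(2·3.53e+04·0.244/(0.01132·926·647)) = 1.593 m/s.
Q = V·A = 1.593·(π/4·0.244²) = 0.07451 m³/s = 4470 L/min.

Q ≈ 4470 L/min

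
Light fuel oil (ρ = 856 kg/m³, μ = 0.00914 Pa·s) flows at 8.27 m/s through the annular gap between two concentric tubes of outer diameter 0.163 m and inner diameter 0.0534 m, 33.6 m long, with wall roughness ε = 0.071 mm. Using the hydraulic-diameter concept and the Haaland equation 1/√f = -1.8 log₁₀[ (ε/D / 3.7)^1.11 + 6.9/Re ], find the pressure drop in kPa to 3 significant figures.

ΔP ≈ 189 kPa

Hydraulic diameter D_h = 4A/P = D_o - D_i = 0.163 - 0.0534 = 0.1096 m.
Re = ρVD_h/μ = 856·8.27·0.1096/0.00914 = 8.489e+04.
ε/D_h = 7.1e-05/0.1096 = 0.000648; Haaland gives 1/√f = -1.8 log₁₀[6.76e-05+8.13e-05] = 6.889, so f = 0.02107.
ΔP = f(L/D_h)(ρV²/2) = 0.02107·33.6/0.1096·2.927e+04 = 1.891e+05 Pa.
ΔP = 189 kPa.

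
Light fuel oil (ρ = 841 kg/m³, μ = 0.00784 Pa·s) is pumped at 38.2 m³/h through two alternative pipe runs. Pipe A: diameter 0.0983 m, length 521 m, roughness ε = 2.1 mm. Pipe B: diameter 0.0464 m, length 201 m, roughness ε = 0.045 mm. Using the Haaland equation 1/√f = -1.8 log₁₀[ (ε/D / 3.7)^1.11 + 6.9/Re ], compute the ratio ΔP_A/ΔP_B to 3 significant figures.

ΔP_A/ΔP_B ≈ 0.125

Pipe A: V = Q/A = 0.01061/0.007589 = 1.398 m/s; Re = 1.474e+04; ε/D = 0.0214; Haaland → f = 0.05241; ΔP_A = f(L/D)(ρV²/2) = 2.283e+05 Pa.
Pipe B: V = Q/A = 0.01061/0.001691 = 6.275 m/s; Re = 3.123e+04; ε/D = 0.00097; Haaland → f = 0.0254; ΔP_B = f(L/D)(ρV²/2) = 1.822e+06 Pa.
ΔP_A/ΔP_B = 2.283e+05/1.822e+06 = 0.125.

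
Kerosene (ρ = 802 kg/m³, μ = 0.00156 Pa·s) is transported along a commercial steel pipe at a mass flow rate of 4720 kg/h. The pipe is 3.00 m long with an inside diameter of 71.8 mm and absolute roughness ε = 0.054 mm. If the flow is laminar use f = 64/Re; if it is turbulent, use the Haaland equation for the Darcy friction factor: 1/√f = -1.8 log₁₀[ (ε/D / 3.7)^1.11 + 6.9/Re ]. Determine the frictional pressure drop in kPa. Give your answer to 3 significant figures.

ṁ = 4720 kg/h = 4720/3600 = 1.311 kg/s.
A = πD²/4 = π(0.0718)²/4 = 0.004049 m²; mean velocity V = ṁ/(ρA) = 1.311/(802 · 0.004049) = 0.4038 m/s.
Reynolds number Re = ρVD/μ = 802 · 0.4038 · 0.0718 / 0.00156 = 1.49e+04.
Re > 4000 → turbulent. Relative roughness ε/D = 5.4e-05/0.0718 = 0.000752. Haaland: 1/√f = -1.8 log₁₀[(0.000752/3.7)^1.11 + 6.9/1.49e+04] = -1.8 log₁₀[7.98e-05 + 0.000463] = 5.878, so f = 0.02895.
Darcy-Weisbach: ΔP = f(L/D)(ρV²/2) = 0.02895·(3/0.0718)·(802·0.4038²/2) = 0.02895·41.78·65.37 = 79.06 Pa.
ΔP = 79.06 Pa = 0.0791 kPa.

ΔP ≈ 0.0791 kPa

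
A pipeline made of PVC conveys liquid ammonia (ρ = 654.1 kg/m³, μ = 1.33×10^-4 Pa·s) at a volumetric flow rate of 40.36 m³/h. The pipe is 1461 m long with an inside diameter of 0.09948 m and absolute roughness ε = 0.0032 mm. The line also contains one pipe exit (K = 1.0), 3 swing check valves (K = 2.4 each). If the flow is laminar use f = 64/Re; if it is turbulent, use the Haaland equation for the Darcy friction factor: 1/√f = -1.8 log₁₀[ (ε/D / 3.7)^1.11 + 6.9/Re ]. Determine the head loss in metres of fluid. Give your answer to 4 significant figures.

h_f ≈ 20.78 m

Q = 40.36 m³/h = 40.36/3600 = 0.01121 m³/s.
Cross-sectional area A = πD²/4 = π(0.09948)²/4 = 0.007773 m²; mean velocity V = Q/A = 0.01121/0.007773 = 1.442 m/s.
Reynolds number Re = ρVD/μ = 654.1 · 1.442 · 0.09948 / 0.000133 = 7.057e+05.
Re > 4000 → turbulent. Relative roughness ε/D = 3.2e-06/0.09948 = 3.22e-05. Haaland: 1/√f = -1.8 log₁₀[(3.22e-05/3.7)^1.11 + 6.9/7.057e+05] = -1.8 log₁₀[2.41e-06 + 9.78e-06] = 8.845, so f = 0.01278.
Total minor-loss coefficient ΣK = 1·1 + 3·2.4 = 8.2.
ΔP = [f·L/D + ΣK]·(ρV²/2) = [0.01278·1461/0.09948 + 8.2]·(654.1·1.442²/2) = [187.7 + 8.2]·680.4 = 1.333e+05 Pa.
Head loss h_f = ΔP/(ρg) = 1.333e+05/(654.1·9.81) = 20.78 m.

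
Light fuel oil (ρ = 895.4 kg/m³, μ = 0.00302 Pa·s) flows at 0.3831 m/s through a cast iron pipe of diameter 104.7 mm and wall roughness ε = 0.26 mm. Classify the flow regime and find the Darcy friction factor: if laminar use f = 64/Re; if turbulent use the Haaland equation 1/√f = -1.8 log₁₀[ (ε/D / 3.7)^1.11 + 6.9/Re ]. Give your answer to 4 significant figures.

f ≈ 0.03307

Re = ρVD/μ = 895.4·0.3831·0.1047/0.00302 = 1.189e+04.
Re > 4000 → turbulent. ε/D = 0.00026/0.1047 = 0.00248; Haaland: 1/√f = -1.8 log₁₀[0.0003 + 0.00058] = 5.499, so f = 0.03307.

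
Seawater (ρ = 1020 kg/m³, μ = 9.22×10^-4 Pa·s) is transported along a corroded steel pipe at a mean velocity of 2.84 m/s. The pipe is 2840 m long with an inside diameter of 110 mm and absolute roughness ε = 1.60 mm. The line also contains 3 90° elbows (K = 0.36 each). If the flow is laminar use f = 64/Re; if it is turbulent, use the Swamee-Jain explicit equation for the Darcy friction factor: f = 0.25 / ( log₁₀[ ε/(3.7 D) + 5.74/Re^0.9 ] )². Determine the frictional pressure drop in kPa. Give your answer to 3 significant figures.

Reynolds number Re = ρVD/μ = 1020 · 2.84 · 0.11 / 0.000922 = 3.456e+05.
Re > 4000 → turbulent. Relative roughness ε/D = 0.0016/0.11 = 0.0145. Swamee-Jain: f = 0.25/(log₁₀[0.0145/3.7 + 5.74/3.456e+05^0.9])² = 0.25/(log₁₀[0.00393 + 5.95e-05])² = 0.25/(-2.399)² = 0.04344.
Total minor-loss coefficient ΣK = 3·0.36 = 1.08.
ΔP = [f·L/D + ΣK]·(ρV²/2) = [0.04344·2840/0.11 + 1.08]·(1020·2.84²/2) = [1122 + 1.08]·4113 = 4.618e+06 Pa.
ΔP = 4.618e+06 Pa = 4620 kPa.

ΔP ≈ 4620 kPa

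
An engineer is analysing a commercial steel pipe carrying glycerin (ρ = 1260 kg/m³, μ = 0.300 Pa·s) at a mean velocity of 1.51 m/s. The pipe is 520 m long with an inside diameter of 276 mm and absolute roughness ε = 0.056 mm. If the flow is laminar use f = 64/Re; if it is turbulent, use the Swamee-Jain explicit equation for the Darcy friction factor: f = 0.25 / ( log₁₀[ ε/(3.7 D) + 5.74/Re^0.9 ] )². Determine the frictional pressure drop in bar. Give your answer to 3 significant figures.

Reynolds number Re = ρVD/μ = 1260 · 1.51 · 0.276 / 0.3 = 1750.
Re < 2300 → laminar flow, so f = 64/Re = 64/1750 = 0.03656 (the turbulent correlation is not needed).
Darcy-Weisbach: ΔP = f(L/D)(ρV²/2) = 0.03656·(520/0.276)·(1260·1.51²/2) = 0.03656·1884·1436 = 9.895e+04 Pa.
ΔP = 9.895e+04 Pa = 0.990 bar.

ΔP ≈ 0.990 bar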